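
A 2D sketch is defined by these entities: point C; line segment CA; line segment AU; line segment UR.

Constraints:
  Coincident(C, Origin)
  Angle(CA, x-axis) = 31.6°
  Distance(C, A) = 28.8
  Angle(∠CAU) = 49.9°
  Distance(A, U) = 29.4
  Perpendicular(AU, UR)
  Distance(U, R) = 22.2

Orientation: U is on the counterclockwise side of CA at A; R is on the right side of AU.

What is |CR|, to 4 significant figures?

45.54

C is at the origin; CA runs at 31.6° with length 28.8, so A = 28.8·(cos 31.6°, sin 31.6°) = (24.53, 15.09). ∠CAU = 49.9°, so AU runs at 31.6° + (180° − 49.9°) = 161.7° from the x-axis; with |AU| = 29.4, U = A + 29.4·(cos 161.7°, sin 161.7°) = (-3.383, 24.32). The perpendicularity gives UR at right angles to AU; with |UR| = 22.2 on the right of AU, R = U + 22.2·(0.3140, 0.9494) = (3.587, 45.40). Then |CR| = |R − C| = 45.54.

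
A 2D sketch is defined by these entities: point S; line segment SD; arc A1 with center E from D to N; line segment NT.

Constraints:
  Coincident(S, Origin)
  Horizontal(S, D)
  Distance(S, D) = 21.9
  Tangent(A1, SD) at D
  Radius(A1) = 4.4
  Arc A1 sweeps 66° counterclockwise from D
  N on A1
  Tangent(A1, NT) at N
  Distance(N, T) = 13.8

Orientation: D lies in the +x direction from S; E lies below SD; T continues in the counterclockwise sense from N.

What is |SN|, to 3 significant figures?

18.1

Since A1 is tangent to SD there, ED ⟂ SD, so E = D + (0, -4.4) = (21.9, -4.40). On A1, D sits at bearing 90° from E; a 66° counterclockwise sweep puts N at bearing 156°, so N = E + 4.4·(cos 156°, sin 156°) = (17.9, -2.61). Then |SN| = |N − S| = 18.1.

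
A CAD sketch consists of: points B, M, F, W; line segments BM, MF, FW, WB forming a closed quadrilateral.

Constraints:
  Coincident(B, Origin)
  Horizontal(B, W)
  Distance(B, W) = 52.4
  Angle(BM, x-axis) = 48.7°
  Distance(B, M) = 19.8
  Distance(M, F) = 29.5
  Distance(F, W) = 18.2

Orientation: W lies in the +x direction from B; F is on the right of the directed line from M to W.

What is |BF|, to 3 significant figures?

35.2

Checks: |MF| = 29.50 ✓; |FW| = 18.20 ✓.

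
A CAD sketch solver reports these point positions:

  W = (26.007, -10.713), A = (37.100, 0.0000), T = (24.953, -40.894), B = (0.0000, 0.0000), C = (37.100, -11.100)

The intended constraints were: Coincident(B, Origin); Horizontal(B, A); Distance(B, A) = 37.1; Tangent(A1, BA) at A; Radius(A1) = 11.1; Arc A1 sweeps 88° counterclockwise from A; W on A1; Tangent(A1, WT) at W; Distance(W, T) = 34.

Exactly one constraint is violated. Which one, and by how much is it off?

Distance(W, T) = 34 — off by 3.80.

B = (0.00, 0.00) ✓; B.y = 0.00, A.y = 0.00 ✓; |BA| = 37.10 ✓; ∠(CA, AB) = 90.00° ✓; |CA| = 11.10 ✓; bearing(C→W) − bearing(C→A) = 88.00° ✓; |CW| = 11.10 ✓; ∠(CW, WT) = 90.00° ✓; |WT| = 30.20 ✗.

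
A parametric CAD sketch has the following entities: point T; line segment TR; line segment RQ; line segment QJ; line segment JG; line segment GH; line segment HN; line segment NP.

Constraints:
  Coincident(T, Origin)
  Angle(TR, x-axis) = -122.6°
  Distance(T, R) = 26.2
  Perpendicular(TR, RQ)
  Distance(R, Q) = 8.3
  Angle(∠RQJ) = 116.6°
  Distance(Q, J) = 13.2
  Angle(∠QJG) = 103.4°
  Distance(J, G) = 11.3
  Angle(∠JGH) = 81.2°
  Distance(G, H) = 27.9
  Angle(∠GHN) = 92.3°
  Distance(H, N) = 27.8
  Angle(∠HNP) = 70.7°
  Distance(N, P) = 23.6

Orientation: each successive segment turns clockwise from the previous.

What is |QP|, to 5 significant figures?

12.086

T is at the origin; TR runs at -122.6° with length 26.2, so R = (-14.116, -22.072). The perpendicularity gives RQ at right angles to TR, so RQ runs at 147.40°; with |RQ| = 8.3, Q = (-21.108, -17.600). ∠RQJ = 116.6° gives QJ at 84.000° from the x-axis; with |QJ| = 13.2, J = (-19.728, -4.4728). ∠QJG = 103.4° gives JG at 7.4000° from the x-axis; with |JG| = 11.3, G = (-8.5225, -3.0174). ∠JGH = 81.2° gives GH at -91.400° from the x-axis; with |GH| = 27.9, H = (-9.2041, -30.909). ∠GHN = 92.3° gives HN at -179.10° from the x-axis; with |HN| = 27.8, N = (-37.001, -31.346). ∠HNP = 70.7° gives NP at 71.600° from the x-axis; with |NP| = 23.6, P = (-29.551, -8.9522). Then |QP| = |P − Q| = 12.086.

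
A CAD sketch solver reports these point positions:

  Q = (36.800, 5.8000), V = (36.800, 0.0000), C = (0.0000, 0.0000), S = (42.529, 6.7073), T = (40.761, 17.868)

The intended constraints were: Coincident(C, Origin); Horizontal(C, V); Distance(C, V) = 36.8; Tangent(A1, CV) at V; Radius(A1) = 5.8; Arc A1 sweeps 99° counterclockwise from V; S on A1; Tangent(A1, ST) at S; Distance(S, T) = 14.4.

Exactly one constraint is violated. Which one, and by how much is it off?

Distance(S, T) = 14.4 — off by 3.10.

C = (0.00, 0.00) ✓; C.y = 0.00, V.y = 0.00 ✓; |CV| = 36.80 ✓; ∠(QV, VC) = 90.00° ✓; |QV| = 5.800 ✓; bearing(Q→S) − bearing(Q→V) = 99.00° ✓; |QS| = 5.800 ✓; ∠(QS, ST) = 90.00° ✓; |ST| = 11.30 ✗.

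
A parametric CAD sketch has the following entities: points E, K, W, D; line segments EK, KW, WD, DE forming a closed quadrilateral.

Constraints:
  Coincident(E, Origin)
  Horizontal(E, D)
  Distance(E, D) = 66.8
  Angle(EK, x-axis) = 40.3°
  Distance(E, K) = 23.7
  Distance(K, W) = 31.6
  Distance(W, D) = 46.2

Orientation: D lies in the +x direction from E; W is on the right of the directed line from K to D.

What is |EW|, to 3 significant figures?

28.2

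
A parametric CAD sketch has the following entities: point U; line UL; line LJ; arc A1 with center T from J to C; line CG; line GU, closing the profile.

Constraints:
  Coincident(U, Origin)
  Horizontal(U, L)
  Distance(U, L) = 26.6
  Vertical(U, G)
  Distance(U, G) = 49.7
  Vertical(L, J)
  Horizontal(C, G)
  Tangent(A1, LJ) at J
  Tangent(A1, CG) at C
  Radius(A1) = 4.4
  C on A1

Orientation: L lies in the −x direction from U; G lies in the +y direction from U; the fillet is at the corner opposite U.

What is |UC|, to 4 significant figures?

54.43

U is at the origin; U and L share the same y with |UL| = 26.6 and L on the −x side, so L = (-26.60, 0.000). UG is vertical with |UG| = 49.7 and G on the +y side, so G = (0.000, 49.70). The virtual corner opposite U is at (-26.60, 49.70). Tangency of A1 to LJ means the radius TJ is perpendicular to LJ and the tangent condition forces TC to be normal to CG, with radius 4.4, so the center T sits 4.4 in from both sides at T = (-22.20, 45.30). That places the tangent points at J = (-26.60, 45.30) on LJ and C = (-22.20, 49.70) on CG. Then |UC| = |C − U| = 54.43.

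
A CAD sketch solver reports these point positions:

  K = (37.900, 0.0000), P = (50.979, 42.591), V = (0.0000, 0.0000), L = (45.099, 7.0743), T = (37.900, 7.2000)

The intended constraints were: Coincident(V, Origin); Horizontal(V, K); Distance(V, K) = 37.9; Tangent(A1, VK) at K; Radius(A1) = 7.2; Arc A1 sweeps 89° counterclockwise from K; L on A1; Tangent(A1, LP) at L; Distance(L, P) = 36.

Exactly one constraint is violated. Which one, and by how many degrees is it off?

Tangent(A1, LP) at L — off by 8.40°.

V = (0.00, 0.00) ✓; V.y = 0.00, K.y = 0.00 ✓; |VK| = 37.90 ✓; ∠(TK, KV) = 90.00° ✓; |TK| = 7.200 ✓; bearing(T→L) − bearing(T→K) = 89.00° ✓; |TL| = 7.200 ✓; ∠(TL, LP) = 98.40° ✗; |LP| = 36.00 ✓.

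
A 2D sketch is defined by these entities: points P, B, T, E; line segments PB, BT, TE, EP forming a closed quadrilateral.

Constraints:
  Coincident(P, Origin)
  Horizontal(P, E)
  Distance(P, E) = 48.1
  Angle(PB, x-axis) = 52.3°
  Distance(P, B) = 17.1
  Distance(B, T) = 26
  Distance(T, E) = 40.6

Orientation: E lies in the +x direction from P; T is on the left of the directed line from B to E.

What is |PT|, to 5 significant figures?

43.100

Checks: |BT| = 26.00 ✓; |TE| = 40.60 ✓.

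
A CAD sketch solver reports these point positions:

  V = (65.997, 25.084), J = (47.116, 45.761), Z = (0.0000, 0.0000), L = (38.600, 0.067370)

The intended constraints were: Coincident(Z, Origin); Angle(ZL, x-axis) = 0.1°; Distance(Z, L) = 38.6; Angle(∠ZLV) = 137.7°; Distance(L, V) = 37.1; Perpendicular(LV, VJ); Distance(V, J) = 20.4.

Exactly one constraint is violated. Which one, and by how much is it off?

Distance(V, J) = 20.4 — off by 7.60.

Z = (0.00, 0.00) ✓; ZL at 0.1000° ✓; |ZL| = 38.60 ✓; ∠ZLV = 137.7° ✓; |LV| = 37.10 ✓; ∠(LV, VJ) = 90.00° ✓; |VJ| = 28.00 ✗.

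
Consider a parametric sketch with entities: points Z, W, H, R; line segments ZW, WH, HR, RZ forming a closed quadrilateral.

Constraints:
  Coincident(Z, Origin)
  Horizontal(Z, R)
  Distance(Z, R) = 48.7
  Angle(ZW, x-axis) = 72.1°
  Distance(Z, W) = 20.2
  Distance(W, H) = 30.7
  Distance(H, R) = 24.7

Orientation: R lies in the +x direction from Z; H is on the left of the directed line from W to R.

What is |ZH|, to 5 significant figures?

42.707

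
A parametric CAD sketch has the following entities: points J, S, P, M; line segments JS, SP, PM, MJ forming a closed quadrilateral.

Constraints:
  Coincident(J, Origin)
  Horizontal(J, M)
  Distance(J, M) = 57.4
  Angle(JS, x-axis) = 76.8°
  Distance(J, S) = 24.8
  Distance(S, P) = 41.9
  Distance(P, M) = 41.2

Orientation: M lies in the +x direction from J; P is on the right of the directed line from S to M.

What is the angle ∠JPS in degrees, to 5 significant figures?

32.239°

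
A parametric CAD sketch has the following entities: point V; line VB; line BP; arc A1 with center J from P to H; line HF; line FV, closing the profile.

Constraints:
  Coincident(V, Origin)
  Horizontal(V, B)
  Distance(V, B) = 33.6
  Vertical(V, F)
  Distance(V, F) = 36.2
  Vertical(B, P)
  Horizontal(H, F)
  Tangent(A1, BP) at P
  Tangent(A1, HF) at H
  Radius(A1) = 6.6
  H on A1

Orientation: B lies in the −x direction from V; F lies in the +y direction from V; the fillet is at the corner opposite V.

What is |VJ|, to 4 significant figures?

40.06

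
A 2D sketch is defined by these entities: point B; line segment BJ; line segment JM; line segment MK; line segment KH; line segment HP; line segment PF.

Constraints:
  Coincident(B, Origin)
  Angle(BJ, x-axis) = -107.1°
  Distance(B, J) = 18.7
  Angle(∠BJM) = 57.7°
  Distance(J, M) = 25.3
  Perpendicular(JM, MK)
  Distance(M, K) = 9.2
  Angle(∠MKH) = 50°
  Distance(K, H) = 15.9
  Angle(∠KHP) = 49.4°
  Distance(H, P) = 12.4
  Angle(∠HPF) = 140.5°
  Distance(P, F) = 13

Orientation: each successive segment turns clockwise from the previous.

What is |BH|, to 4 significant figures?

17.11

JM is perpendicular to MK, so MK runs at 40.60°; with |MK| = 9.2, K = (-14.98, 7.323). ∠MKH = 50.0° gives KH at -89.40° from the x-axis; with |KH| = 15.9, H = (-14.81, -8.576). Then |BH| = |H − B| = 17.11.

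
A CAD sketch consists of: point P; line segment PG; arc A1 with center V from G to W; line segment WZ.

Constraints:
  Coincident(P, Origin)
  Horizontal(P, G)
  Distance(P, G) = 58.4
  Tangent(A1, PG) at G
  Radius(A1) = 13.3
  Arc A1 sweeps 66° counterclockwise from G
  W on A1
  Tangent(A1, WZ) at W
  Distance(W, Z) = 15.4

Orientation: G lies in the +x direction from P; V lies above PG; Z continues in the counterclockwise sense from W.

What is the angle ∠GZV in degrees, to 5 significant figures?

24.833°

On A1, G sits at bearing -90° from V; a 66° counterclockwise sweep puts W at bearing -24°, so W = V + 13.3·(cos -24°, sin -24°) = (70.550, 7.8904). Tangency of A1 to WZ means the radius VW is perpendicular to WZ, so WZ runs along (−sin -24°, cos -24°); with |WZ| = 15.4, Z = (76.814, 21.959). Then cos ∠GZV = ZG·ZV / (|ZG||ZV|), giving 24.833°.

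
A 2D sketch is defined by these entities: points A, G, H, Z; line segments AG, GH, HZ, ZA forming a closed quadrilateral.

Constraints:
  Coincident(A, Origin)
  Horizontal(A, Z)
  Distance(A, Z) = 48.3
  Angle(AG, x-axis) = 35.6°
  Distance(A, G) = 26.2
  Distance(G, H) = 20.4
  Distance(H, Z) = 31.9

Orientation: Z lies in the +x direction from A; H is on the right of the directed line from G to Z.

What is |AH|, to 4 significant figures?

17.37

A is at the origin; AZ is horizontal with |AZ| = 48.3 and Z in +x, so Z = (48.3, 0). AG runs at 35.6° with |AG| = 26.2, so G = (21.30, 15.25). H is determined by |GH| = 20.4 and |HZ| = 31.9 together: it lies at the intersection of circle(G, 20.4) and circle(Z, 31.9). With |GZ| = 31.01, the foot of the radical line on GZ is 5.805 from G and the perpendicular offset is √(20.4² − 5.805²) = 19.56. Taking the right-of-GZ solution: H = (16.74, -4.631).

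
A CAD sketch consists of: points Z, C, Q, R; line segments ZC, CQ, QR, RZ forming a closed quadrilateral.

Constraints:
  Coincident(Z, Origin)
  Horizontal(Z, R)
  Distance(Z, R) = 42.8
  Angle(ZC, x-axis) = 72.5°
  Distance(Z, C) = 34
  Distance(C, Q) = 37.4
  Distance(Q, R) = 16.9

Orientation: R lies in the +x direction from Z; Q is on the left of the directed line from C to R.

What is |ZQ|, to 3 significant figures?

47.3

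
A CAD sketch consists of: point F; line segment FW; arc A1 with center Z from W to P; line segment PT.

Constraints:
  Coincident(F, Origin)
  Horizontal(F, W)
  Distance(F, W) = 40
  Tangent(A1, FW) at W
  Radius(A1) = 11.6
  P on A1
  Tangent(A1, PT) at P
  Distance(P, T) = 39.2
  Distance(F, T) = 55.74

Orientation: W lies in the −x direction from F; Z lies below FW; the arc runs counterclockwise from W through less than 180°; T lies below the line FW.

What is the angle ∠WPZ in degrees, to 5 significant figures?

26.155°

F is at the origin; FW is horizontal with |FW| = 40.0 and W on the −x side, so W = (-40.000, 0.0000). Since A1 is tangent to FW there, ZW ⟂ FW, so Z = W + (0, -11.6) = (-40.000, -11.600). Since ZP ⟂ PT (tangency), |ZT| = √(11.6² + 39.2²) = 40.880 regardless of where P sits on A1. So T lies on both circle(F, 55.74) and circle(Z, 40.880); the below-FW intersection is T = (-25.212, -49.712). P is the foot of the tangent from T: P = (-49.179, -18.692).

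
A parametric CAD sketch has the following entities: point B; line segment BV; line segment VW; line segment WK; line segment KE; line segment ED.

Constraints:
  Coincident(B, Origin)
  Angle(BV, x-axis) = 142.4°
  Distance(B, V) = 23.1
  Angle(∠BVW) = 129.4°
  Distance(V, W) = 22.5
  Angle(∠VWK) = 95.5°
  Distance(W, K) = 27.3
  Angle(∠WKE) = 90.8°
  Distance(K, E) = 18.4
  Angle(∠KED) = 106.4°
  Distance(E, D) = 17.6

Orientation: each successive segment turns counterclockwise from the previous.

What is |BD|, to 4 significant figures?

15.49

∠WKE = 90.8° gives KE at 6.700° from the x-axis; with |KE| = 18.4, E = (-18.39, -15.89). ∠KED = 106.4° gives ED at 80.30° from the x-axis; with |ED| = 17.6, D = (-15.42, 1.462). Then |BD| = |D − B| = 15.49.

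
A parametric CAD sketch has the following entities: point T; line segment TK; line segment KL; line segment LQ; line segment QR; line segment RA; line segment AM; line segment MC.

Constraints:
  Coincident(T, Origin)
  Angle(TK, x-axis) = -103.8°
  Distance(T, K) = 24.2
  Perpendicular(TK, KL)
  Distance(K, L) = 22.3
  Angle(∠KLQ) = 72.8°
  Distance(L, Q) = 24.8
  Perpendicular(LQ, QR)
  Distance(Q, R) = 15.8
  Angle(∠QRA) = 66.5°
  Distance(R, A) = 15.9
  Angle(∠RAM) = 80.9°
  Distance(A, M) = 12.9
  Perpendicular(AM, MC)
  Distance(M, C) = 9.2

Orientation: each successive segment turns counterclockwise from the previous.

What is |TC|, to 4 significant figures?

11.63

T is at the origin; TK runs at -103.8° with length 24.2, so K = (-5.773, -23.50). The perpendicularity gives KL at right angles to TK, so KL runs at -13.80°; with |KL| = 22.3, L = (15.88, -28.82). ∠KLQ = 72.8° gives LQ at 93.40° from the x-axis; with |LQ| = 24.8, Q = (14.41, -4.064). LQ is perpendicular to QR, so QR runs at -176.6°; with |QR| = 15.8, R = (-1.359, -5.001). ∠QRA = 66.5° gives RA at -63.10° from the x-axis; with |RA| = 15.9, A = (5.835, -19.18). ∠RAM = 80.9° gives AM at 36.00° from the x-axis; with |AM| = 12.9, M = (16.27, -11.60). AM ⟂ MC, so MC runs at 126.0°; with |MC| = 9.2, C = (10.86, -4.156). Then |TC| = |C − T| = 11.63.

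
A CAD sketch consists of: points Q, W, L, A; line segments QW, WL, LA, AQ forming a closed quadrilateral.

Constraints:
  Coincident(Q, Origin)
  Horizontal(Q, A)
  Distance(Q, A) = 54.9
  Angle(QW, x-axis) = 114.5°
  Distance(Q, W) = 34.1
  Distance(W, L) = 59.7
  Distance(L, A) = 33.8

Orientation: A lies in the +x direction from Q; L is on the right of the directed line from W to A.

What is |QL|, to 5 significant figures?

28.415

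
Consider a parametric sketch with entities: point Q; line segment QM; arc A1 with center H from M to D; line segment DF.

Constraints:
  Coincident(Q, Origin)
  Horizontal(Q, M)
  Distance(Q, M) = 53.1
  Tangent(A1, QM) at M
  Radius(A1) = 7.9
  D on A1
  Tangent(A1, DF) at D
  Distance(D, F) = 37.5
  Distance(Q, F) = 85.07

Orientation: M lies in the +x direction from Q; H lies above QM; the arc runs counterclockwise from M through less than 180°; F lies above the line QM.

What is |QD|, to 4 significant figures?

60.49

Q is at the origin; QM is horizontal with |QM| = 53.1 and M on the +x side, so M = (53.10, 0.000). Tangency of A1 to QM means the radius HM is perpendicular to QM, so H = M + (0, 7.9) = (53.10, 7.900). Since HD ⟂ DF (tangency), |HF| = √(7.9² + 37.5²) = 38.32 regardless of where D sits on A1. So F lies on both circle(Q, 85.07) and circle(H, 38.32); the above-QM intersection is F = (75.67, 38.87). D is the foot of the tangent from F: D = (60.31, 4.664).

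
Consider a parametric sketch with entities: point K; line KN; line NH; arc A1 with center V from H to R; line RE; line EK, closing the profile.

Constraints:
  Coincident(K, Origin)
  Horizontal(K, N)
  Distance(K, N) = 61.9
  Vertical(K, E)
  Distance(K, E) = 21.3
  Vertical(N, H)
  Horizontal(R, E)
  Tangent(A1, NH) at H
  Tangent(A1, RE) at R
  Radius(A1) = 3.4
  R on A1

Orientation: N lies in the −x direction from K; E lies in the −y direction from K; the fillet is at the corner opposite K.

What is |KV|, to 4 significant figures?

61.18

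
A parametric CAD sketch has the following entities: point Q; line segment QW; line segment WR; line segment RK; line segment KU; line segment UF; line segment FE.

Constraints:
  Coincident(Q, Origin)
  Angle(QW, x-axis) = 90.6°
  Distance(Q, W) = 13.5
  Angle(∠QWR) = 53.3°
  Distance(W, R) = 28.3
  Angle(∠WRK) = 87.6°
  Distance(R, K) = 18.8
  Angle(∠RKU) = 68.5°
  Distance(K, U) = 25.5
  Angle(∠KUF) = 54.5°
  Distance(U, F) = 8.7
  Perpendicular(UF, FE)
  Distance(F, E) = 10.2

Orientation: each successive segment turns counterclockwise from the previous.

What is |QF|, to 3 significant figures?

7.70

Q is at the origin; QW runs at 90.6° with length 13.5, so W = (-0.141, 13.5). ∠QWR = 53.3° gives WR at -143° from the x-axis; with |WR| = 28.3, R = (-22.7, -3.65). ∠WRK = 87.6° gives RK at -50.3° from the x-axis; with |RK| = 18.8, K = (-10.6, -18.1). ∠RKU = 68.5° gives KU at 61.2° from the x-axis; with |KU| = 25.5, U = (1.64, 4.23). ∠KUF = 54.5° gives UF at -173° from the x-axis; with |UF| = 8.7, F = (-7.00, 3.22). Then |QF| = |F − Q| = 7.70.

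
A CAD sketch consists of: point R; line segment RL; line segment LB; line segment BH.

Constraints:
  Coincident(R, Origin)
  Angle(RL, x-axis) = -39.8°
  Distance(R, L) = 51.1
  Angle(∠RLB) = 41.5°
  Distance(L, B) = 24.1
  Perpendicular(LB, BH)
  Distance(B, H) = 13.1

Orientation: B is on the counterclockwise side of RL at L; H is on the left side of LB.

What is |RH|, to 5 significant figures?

25.136

∠RLB = 41.5°, so LB runs at -39.8° + (180° − 41.5°) = 98.700° from the x-axis; with |LB| = 24.1, B = L + 24.1·(cos 98.700°, sin 98.700°) = (35.614, -8.8869). The perpendicularity gives BH at right angles to LB; with |BH| = 13.1 on the left of LB, H = B + 13.1·(-0.98849, -0.15126) = (22.665, -10.868). Then |RH| = |H − R| = 25.136.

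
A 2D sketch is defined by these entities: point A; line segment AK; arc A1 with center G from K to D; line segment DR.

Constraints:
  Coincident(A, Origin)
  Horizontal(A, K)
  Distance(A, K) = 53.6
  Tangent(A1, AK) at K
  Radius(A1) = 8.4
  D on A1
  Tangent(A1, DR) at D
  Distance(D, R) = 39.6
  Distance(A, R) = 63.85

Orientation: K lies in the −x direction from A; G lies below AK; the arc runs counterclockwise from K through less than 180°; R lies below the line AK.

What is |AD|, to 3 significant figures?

62.3

Checks: |AK| = 53.60 ✓; |GK| = 8.400 ✓; |GD| = 8.400 ✓; ∠(GD, DR) = 90.00° ✓; |DR| = 39.60 ✓; |AR| = 63.85 ✓.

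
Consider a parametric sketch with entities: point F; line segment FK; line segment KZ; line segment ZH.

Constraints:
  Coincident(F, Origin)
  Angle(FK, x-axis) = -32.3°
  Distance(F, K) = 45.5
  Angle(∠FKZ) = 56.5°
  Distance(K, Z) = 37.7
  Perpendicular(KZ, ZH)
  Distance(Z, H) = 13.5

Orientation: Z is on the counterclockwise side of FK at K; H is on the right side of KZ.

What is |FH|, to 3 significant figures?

53.0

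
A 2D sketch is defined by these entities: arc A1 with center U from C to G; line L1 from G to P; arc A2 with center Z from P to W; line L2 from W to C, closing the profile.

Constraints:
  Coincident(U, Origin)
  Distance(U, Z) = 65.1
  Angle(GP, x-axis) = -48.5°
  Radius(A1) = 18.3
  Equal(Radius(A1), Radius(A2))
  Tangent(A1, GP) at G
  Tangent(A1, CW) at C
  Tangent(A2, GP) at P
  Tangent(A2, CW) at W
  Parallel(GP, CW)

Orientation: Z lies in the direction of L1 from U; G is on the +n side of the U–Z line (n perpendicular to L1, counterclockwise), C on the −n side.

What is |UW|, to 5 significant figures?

67.623

Tangency of A1 to both parallel lines with radius 18.3 puts G and C at U ± 18.3·n: G = (13.706, 12.126), C = (-13.706, -12.126). Equal radii place P and W the same way about Z: P = Z + 18.3·n = (56.842, -36.631), W = Z − 18.3·n = (29.431, -60.883). Then |UW| = |W − U| = 67.623.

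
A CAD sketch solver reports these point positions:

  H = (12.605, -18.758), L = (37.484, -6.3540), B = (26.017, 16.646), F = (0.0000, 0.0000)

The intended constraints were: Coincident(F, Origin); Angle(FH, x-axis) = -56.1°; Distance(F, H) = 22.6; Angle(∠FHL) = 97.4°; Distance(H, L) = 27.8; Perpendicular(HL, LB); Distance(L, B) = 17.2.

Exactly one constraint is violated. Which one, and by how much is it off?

Distance(L, B) = 17.2 — off by 8.50.

F = (0.00, 0.00) ✓; FH at -56.10° ✓; |FH| = 22.60 ✓; ∠FHL = 97.40° ✓; |HL| = 27.80 ✓; ∠(HL, LB) = 90.00° ✓; |LB| = 25.70 ✗.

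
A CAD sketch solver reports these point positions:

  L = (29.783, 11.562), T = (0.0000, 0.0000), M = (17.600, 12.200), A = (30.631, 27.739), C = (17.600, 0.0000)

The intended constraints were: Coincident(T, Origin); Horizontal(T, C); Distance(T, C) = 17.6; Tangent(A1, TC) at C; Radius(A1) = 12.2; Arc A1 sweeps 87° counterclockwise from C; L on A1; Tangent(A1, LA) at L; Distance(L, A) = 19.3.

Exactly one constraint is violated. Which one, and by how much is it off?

Distance(L, A) = 19.3 — off by 3.10.

T = (0.00, 0.00) ✓; T.y = 0.00, C.y = 0.00 ✓; |TC| = 17.60 ✓; ∠(MC, CT) = 90.00° ✓; |MC| = 12.20 ✓; bearing(M→L) − bearing(M→C) = 87.00° ✓; |ML| = 12.20 ✓; ∠(ML, LA) = 90.00° ✓; |LA| = 16.20 ✗.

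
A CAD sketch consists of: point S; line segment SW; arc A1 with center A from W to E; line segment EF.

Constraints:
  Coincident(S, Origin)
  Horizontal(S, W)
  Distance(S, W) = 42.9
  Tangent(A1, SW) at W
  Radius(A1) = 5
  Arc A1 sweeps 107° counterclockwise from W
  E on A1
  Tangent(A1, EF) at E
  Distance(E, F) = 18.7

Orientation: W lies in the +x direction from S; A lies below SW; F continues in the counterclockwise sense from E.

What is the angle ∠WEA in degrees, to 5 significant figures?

36.500°

S is at the origin; S and W share the same y with |SW| = 42.9 and W on the +x side, so W = (42.900, 0.0000). Since A1 is tangent to SW there, AW ⟂ SW, so A = W + (0, -5) = (42.900, -5.0000). On A1, W sits at bearing 90° from A; a 107° counterclockwise sweep puts E at bearing 197°, so E = A + 5.0·(cos 197°, sin 197°) = (38.118, -6.4619). Then cos ∠WEA = EW·EA / (|EW||EA|), giving 36.500°.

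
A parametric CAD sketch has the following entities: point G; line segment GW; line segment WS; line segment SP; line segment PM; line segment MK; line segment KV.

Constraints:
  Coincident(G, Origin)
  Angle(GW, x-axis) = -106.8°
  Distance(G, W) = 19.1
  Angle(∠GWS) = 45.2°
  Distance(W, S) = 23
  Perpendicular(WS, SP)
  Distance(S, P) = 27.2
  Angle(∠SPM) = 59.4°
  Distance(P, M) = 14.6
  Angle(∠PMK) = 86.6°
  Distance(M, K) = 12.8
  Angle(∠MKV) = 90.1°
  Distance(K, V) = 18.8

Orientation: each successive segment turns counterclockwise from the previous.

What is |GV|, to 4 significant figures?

20.65

G is at the origin; GW runs at -106.8° with length 19.1, so W = (-5.521, -18.28). ∠GWS = 45.2° gives WS at 28.00° from the x-axis; with |WS| = 23.0, S = (14.79, -7.487). WS ⟂ SP, so SP runs at 118.0°; with |SP| = 27.2, P = (2.018, 16.53). ∠SPM = 59.4° gives PM at -121.4° from the x-axis; with |PM| = 14.6, M = (-5.589, 4.067). ∠PMK = 86.6° gives MK at -28.00° from the x-axis; with |MK| = 12.8, K = (5.713, -1.942). ∠MKV = 90.1° gives KV at 61.90° from the x-axis; with |KV| = 18.8, V = (14.57, 14.64). Then |GV| = |V − G| = 20.65.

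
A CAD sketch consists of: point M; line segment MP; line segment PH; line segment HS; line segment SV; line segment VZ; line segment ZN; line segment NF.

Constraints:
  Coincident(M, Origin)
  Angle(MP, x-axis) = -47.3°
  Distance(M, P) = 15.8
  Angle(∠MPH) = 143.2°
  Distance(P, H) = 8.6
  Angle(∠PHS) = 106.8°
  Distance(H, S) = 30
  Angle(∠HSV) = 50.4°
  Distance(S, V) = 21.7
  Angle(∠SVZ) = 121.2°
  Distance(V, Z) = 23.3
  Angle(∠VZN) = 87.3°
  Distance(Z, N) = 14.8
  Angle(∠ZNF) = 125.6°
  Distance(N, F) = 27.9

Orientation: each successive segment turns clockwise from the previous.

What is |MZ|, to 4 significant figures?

13.83

M is at the origin; MP runs at -47.3° with length 15.8, so P = (10.71, -11.61). ∠MPH = 143.2° gives PH at -84.10° from the x-axis; with |PH| = 8.6, H = (11.60, -20.17). ∠PHS = 106.8° gives HS at -157.3° from the x-axis; with |HS| = 30.0, S = (-16.08, -31.74). ∠HSV = 50.4° gives SV at 73.10° from the x-axis; with |SV| = 21.7, V = (-9.769, -10.98). ∠SVZ = 121.2° gives VZ at 14.30° from the x-axis; with |VZ| = 23.3, Z = (12.81, -5.225). Then |MZ| = |Z − M| = 13.83.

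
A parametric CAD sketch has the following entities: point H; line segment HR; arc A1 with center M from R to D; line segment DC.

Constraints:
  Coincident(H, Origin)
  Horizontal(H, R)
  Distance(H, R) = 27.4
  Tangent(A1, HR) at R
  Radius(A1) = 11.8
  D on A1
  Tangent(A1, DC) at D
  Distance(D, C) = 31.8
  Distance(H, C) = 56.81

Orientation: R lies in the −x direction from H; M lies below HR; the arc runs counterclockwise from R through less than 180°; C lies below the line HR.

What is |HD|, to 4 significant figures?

41.32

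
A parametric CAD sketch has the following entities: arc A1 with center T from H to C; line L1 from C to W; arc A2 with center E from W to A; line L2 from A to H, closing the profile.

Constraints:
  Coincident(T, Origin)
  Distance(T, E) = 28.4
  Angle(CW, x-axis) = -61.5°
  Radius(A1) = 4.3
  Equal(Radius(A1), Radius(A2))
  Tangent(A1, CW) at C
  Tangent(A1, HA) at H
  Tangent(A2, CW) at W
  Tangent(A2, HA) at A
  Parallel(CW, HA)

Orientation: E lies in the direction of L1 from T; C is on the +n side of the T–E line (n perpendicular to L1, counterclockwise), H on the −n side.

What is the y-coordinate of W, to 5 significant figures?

-22.907

The slot axis is L1's direction at -61.5°, so u = (cos -61.5°, sin -61.5°) = (0.47716, -0.87882) and n = (−sin -61.5°, cos -61.5°) = (0.87882, 0.47716). T is at the origin and E lies 28.4 along u from T, so E = 28.4·u = (13.551, -24.958). Tangency of A1 to both parallel lines with radius 4.3 puts C and H at T ± 4.3·n: C = (3.7789, 2.0518), H = (-3.7789, -2.0518). Equal radii place W and A the same way about E: W = E + 4.3·n = (17.330, -22.907), A = E − 4.3·n = (9.7724, -27.010). So W.y = -22.907.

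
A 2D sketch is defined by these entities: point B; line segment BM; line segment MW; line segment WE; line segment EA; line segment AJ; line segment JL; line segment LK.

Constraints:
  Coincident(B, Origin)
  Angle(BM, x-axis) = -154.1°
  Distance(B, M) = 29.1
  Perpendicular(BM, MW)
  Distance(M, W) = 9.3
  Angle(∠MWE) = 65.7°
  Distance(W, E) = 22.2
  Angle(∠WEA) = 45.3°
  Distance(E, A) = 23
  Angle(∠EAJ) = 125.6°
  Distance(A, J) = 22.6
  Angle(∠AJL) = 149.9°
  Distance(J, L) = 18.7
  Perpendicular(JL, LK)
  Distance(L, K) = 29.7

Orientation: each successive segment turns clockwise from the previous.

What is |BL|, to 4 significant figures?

61.30

B is at the origin; BM runs at -154.1° with length 29.1, so M = (-26.18, -12.71). BM is perpendicular to MW, so MW runs at 115.9°; with |MW| = 9.3, W = (-30.24, -4.345). ∠MWE = 65.7° gives WE at 1.600° from the x-axis; with |WE| = 22.2, E = (-8.048, -3.725). ∠WEA = 45.3° gives EA at -133.1° from the x-axis; with |EA| = 23.0, A = (-23.76, -20.52). ∠EAJ = 125.6° gives AJ at 172.5° from the x-axis; with |AJ| = 22.6, J = (-46.17, -17.57). ∠AJL = 149.9° gives JL at 142.4° from the x-axis; with |JL| = 18.7, L = (-60.99, -6.159). Then |BL| = |L − B| = 61.30.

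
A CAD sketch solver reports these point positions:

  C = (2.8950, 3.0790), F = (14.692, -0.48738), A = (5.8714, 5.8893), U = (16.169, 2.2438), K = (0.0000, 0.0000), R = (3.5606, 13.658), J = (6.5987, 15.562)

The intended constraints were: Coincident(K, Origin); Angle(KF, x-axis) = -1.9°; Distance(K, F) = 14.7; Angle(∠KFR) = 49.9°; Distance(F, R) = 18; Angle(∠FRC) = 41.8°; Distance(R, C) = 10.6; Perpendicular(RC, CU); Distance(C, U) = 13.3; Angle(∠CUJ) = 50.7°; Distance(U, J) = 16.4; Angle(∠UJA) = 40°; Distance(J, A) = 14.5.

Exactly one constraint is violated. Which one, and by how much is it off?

Distance(J, A) = 14.5 — off by 4.80.

K = (0.00, 0.00) ✓; KF at -1.900° ✓; |KF| = 14.70 ✓; ∠KFR = 49.90° ✓; |FR| = 18.00 ✓; ∠FRC = 41.80° ✓; |RC| = 10.60 ✓; ∠(RC, CU) = 90.00° ✓; |CU| = 13.30 ✓; ∠CUJ = 50.70° ✓; |UJ| = 16.40 ✓; ∠UJA = 40.00° ✓; |JA| = 9.700 ✗.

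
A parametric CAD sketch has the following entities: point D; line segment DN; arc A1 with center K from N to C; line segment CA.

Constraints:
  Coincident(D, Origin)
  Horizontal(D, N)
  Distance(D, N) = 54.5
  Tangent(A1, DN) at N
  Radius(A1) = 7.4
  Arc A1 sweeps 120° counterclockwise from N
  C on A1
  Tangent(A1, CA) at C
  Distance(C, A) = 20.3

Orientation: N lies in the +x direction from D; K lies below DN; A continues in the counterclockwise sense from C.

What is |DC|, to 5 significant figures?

49.356

D is at the origin; DN is horizontal with |DN| = 54.5 and N on the +x side, so N = (54.500, 0.0000). A1 meets DN tangentially, so KN is at right angles to DN, so K = N + (0, -7.4) = (54.500, -7.4000). On A1, N sits at bearing 90° from K; a 120° counterclockwise sweep puts C at bearing 210°, so C = K + 7.4·(cos 210°, sin 210°) = (48.091, -11.100). Then |DC| = |C − D| = 49.356.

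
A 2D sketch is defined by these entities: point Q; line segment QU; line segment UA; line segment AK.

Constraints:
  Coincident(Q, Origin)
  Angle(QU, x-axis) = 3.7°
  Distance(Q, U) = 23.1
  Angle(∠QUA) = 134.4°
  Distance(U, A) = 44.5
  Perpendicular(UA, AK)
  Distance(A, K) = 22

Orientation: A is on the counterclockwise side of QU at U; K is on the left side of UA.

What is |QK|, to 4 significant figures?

60.91

Q is at the origin; QU runs at 3.7° with length 23.1, so U = 23.1·(cos 3.7°, sin 3.7°) = (23.05, 1.491). ∠QUA = 134.4°, so UA runs at 3.7° + (180° − 134.4°) = 49.30° from the x-axis; with |UA| = 44.5, A = U + 44.5·(cos 49.30°, sin 49.30°) = (52.07, 35.23). UA ⟂ AK; with |AK| = 22.0 on the left of UA, K = A + 22.0·(-0.7581, 0.6521) = (35.39, 49.57). Then |QK| = |K − Q| = 60.91.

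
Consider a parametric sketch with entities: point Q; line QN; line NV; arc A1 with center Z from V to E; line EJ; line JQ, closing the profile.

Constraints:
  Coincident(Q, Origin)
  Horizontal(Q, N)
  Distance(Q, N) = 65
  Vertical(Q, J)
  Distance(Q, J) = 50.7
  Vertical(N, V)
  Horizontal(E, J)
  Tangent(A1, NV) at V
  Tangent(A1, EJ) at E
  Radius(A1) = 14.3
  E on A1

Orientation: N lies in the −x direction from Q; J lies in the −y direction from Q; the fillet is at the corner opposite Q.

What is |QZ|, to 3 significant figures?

62.4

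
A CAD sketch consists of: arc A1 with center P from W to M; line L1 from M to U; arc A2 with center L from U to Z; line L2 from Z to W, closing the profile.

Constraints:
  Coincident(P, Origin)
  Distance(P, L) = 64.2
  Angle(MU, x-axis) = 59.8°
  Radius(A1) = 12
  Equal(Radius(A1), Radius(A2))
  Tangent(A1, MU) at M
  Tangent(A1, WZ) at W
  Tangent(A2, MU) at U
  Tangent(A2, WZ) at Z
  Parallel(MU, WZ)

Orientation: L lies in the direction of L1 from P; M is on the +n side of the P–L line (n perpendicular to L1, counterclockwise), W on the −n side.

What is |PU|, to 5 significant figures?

65.312

Tangency of A1 to both parallel lines with radius 12.0 puts M and W at P ± 12.0·n: M = (-10.371, 6.0362), W = (10.371, -6.0362). Equal radii place U and Z the same way about L: U = L + 12.0·n = (21.923, 61.523), Z = L − 12.0·n = (42.665, 49.450). Then |PU| = |U − P| = 65.312.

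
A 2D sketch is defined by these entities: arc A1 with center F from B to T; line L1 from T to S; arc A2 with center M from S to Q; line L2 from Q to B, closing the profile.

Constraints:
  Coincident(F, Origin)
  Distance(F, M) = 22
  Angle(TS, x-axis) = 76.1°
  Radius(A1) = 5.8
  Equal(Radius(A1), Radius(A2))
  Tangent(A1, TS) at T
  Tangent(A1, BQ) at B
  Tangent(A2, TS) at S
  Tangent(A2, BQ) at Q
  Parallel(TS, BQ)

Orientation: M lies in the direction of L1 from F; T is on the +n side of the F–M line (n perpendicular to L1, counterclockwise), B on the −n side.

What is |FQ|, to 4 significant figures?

22.75

The slot axis is L1's direction at 76.1°, so u = (cos 76.1°, sin 76.1°) = (0.2402, 0.9707) and n = (−sin 76.1°, cos 76.1°) = (-0.9707, 0.2402). F is at the origin and M lies 22.0 along u from F, so M = 22.0·u = (5.285, 21.36). Tangency of A1 to both parallel lines with radius 5.8 puts T and B at F ± 5.8·n: T = (-5.630, 1.393), B = (5.630, -1.393). Equal radii place S and Q the same way about M: S = M + 5.8·n = (-0.3451, 22.75), Q = M − 5.8·n = (10.92, 19.96). Then |FQ| = |Q − F| = 22.75.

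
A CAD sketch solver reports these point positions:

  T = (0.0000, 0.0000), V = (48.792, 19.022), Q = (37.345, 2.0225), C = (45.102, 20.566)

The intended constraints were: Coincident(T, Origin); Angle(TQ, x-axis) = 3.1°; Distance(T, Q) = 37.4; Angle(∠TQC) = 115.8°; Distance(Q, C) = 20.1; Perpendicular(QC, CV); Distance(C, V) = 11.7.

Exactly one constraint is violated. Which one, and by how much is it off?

Distance(C, V) = 11.7 — off by 7.70.

T = (0.00, 0.00) ✓; TQ at 3.100° ✓; |TQ| = 37.40 ✓; ∠TQC = 115.8° ✓; |QC| = 20.10 ✓; ∠(QC, CV) = 90.01° ✓; |CV| = 4.000 ✗.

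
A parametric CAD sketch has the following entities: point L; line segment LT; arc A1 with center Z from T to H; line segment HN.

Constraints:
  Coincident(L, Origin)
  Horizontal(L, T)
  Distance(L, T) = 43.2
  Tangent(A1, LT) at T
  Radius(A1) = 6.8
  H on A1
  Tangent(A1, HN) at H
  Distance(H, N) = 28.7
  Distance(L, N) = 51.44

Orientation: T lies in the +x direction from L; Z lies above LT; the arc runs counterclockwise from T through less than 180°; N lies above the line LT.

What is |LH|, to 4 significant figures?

50.29

Checks: L.y = 0.00, T.y = 0.00 ✓; |ZH| = 6.800 ✓; ∠(ZH, HN) = 90.00° ✓; |HN| = 28.70 ✓; |LN| = 51.44 ✓.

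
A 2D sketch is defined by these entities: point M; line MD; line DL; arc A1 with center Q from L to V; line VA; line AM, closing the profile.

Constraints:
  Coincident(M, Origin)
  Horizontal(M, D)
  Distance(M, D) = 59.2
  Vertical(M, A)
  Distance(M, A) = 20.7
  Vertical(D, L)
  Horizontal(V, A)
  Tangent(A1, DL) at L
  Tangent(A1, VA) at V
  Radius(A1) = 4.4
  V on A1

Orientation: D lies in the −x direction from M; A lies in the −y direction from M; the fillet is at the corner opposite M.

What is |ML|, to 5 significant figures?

61.403

The virtual corner opposite M is at (-59.200, -20.700). The tangent condition forces QL to be normal to DL and the tangent condition forces QV to be normal to VA, with radius 4.4, so the center Q sits 4.4 in from both sides at Q = (-54.800, -16.300). That places the tangent points at L = (-59.200, -16.300) on DL and V = (-54.800, -20.700) on VA. Then |ML| = |L − M| = 61.403.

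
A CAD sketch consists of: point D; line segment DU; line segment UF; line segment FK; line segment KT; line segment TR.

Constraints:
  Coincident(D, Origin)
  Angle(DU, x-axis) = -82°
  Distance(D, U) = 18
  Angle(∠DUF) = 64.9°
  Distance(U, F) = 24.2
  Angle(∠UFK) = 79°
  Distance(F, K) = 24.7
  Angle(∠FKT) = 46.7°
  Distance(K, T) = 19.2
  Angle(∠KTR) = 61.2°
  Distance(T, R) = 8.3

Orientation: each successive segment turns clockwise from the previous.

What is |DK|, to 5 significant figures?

14.269

D is at the origin; DU runs at -82.0° with length 18.0, so U = (2.5051, -17.825). ∠DUF = 64.9° gives UF at 162.90° from the x-axis; with |UF| = 24.2, F = (-20.625, -10.709). ∠UFK = 79.0° gives FK at 61.900° from the x-axis; with |FK| = 24.7, K = (-8.9911, 11.079). Then |DK| = |K − D| = 14.269.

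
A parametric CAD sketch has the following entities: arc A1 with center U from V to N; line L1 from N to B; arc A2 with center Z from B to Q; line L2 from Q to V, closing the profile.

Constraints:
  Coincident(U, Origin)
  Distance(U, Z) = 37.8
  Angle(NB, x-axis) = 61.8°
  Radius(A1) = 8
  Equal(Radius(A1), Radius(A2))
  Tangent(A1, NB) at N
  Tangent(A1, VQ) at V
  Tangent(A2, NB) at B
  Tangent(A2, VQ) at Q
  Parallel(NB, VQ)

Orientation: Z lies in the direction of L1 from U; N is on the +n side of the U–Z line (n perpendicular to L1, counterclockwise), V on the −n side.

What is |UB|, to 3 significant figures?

38.6

Tangency of A1 to both parallel lines with radius 8.0 puts N and V at U ± 8.0·n: N = (-7.05, 3.78), V = (7.05, -3.78). Equal radii place B and Q the same way about Z: B = Z + 8.0·n = (10.8, 37.1), Q = Z − 8.0·n = (24.9, 29.5). Then |UB| = |B − U| = 38.6.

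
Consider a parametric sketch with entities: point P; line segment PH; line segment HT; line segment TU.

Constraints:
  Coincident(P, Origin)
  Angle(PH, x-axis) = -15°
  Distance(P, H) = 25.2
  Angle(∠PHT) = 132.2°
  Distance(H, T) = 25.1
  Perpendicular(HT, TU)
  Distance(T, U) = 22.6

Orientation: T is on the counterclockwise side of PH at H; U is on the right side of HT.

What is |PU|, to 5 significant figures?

58.901

∠PHT = 132.2°, so HT runs at -15.0° + (180° − 132.2°) = 32.800° from the x-axis; with |HT| = 25.1, T = H + 25.1·(cos 32.800°, sin 32.800°) = (45.440, 7.0746). HT is perpendicular to TU; with |TU| = 22.6 on the right of HT, U = T + 22.6·(0.54171, -0.84057) = (57.682, -11.922). Then |PU| = |U − P| = 58.901.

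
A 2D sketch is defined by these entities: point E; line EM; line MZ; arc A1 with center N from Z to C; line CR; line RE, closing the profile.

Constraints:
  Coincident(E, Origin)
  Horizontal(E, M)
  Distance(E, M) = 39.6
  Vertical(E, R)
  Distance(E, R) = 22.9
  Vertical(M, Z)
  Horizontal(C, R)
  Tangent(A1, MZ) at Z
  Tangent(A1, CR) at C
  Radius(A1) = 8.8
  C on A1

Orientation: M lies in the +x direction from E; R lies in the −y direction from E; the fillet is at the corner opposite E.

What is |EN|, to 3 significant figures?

33.9

E and R share the same x with |ER| = 22.9 and R on the −y side, so R = (0.00, -22.9). The virtual corner opposite E is at (39.6, -22.9). The tangent condition forces NZ to be normal to MZ and A1 meets CR tangentially, so NC is at right angles to CR, with radius 8.8, so the center N sits 8.8 in from both sides at N = (30.8, -14.1). Then |EN| = |N − E| = 33.9.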